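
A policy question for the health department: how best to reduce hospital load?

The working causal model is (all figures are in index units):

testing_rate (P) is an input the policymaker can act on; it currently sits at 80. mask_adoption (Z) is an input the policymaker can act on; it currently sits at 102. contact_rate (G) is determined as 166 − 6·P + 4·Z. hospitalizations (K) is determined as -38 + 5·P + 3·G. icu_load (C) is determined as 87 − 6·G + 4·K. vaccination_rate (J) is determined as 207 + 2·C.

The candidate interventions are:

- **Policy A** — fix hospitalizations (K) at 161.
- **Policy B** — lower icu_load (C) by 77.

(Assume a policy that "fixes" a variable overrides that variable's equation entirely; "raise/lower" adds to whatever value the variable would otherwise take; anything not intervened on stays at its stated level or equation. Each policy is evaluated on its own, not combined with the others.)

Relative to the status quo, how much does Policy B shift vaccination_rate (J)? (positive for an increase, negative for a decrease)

-154

Baseline:
  P = 80
  Z = 102
  G = 166 − 6·80 + 4·102 = 94
  K = -38 + 5·80 + 3·94 = 644
  C = 87 − 6·94 + 4·644 = 2099
  J = 207 + 2·2099 = 4405
Policy B (C − 77):
  P = 80
  Z = 102
  G = 166 − 6·80 + 4·102 = 94
  K = -38 + 5·80 + 3·94 = 644
  C = 87 − 6·94 + 4·644 (−77 from intervention) = 2022
  J = 207 + 2·2022 = 4251
Change in J: 4251 − 4405 = -154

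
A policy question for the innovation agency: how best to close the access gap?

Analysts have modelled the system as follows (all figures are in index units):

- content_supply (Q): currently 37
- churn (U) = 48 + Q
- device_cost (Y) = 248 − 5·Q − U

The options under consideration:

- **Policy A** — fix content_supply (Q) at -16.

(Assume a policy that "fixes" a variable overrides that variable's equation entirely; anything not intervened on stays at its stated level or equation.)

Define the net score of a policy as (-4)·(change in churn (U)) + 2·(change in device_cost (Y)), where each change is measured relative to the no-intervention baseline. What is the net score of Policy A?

848

Baseline:
  Q = 37
  U = 48 + 37 = 85
  Y = 248 − 5·37 − 85 = -22
Policy A (Q := -16):
  Q = -16
  U = 48 + (-16) = 32
  Y = 248 − 5·(-16) − 32 = 296
ΔU = 32 − 85 = -53; ΔY = 296 − (-22) = 318
Score = (-4)·(-53) + 2·318 = 848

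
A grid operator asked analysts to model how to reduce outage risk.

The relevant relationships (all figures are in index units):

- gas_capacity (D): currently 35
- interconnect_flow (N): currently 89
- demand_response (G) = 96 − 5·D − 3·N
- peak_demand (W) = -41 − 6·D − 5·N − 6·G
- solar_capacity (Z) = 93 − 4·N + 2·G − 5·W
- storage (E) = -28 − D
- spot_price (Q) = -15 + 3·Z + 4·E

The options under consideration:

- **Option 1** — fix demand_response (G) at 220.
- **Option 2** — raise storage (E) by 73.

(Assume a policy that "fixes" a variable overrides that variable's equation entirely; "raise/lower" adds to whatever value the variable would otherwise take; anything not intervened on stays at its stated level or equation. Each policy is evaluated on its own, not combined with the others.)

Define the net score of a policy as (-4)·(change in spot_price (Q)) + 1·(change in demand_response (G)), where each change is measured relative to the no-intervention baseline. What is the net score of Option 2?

-1168

Baseline:
  D = 35
  N = 89
  G = 96 − 5·35 − 3·89 = -346
  W = -41 − 6·35 − 5·89 − 6·(-346) = 1380
  Z = 93 − 4·89 + 2·(-346) − 5·1380 = -7855
  E = -28 − 35 = -63
  Q = -15 + 3·(-7855) + 4·(-63) = -23832
Option 2 (E + 73):
  D = 35
  N = 89
  G = 96 − 5·35 − 3·89 = -346
  W = -41 − 6·35 − 5·89 − 6·(-346) = 1380
  Z = 93 − 4·89 + 2·(-346) − 5·1380 = -7855
  E = -28 − 35 (+73 from intervention) = 10
  Q = -15 + 3·(-7855) + 4·10 = -23540
ΔQ = -23540 − (-23832) = 292; ΔG = -346 − (-346) = 0
Score = (-4)·292 + 1·0 = -1168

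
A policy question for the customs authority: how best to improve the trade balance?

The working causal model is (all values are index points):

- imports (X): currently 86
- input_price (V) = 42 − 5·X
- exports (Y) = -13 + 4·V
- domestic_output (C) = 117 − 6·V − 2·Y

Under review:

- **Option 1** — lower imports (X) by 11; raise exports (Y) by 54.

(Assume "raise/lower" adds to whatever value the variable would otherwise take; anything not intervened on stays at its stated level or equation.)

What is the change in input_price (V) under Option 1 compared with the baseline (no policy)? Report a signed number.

55

Baseline:
  X = 86
  V = 42 − 5·86 = -388
Option 1 (X − 11, Y + 54):
  X = 86 − 11 = 75
  V = 42 − 5·75 = -333
Change in V: -333 − (-388) = 55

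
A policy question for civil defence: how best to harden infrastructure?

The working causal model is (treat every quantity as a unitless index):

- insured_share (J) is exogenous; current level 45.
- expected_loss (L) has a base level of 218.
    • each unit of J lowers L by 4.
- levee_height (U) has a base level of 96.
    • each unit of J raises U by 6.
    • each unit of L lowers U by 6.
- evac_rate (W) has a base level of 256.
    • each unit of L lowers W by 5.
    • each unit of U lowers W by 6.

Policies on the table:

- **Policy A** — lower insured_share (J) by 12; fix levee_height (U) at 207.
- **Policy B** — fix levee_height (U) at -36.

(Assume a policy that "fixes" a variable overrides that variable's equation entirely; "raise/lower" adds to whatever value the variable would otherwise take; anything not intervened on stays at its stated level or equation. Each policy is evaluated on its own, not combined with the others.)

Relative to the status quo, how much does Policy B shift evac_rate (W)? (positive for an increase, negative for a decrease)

1044

Baseline:
  J = 45
  L = 218 − 4·45 = 38
  U = 96 + 6·45 − 6·38 = 138
  W = 256 − 5·38 − 6·138 = -762
Policy B (U := -36):
  J = 45
  L = 218 − 4·45 = 38
  U = -36
  W = 256 − 5·38 − 6·(-36) = 282
Change in W: 282 − (-762) = 1044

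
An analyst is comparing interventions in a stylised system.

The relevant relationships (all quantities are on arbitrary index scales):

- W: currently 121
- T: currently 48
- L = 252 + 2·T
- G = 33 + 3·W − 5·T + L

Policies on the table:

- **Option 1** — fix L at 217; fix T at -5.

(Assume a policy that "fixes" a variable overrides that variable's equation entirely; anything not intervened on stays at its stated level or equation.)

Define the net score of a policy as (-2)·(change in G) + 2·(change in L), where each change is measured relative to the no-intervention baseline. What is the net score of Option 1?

-530

Baseline:
  W = 121
  T = 48
  L = 252 + 2·48 = 348
  G = 33 + 3·121 − 5·48 + 348 = 504
Option 1 (L := 217, T := -5):
  W = 121
  T = -5
  L = 217
  G = 33 + 3·121 − 5·(-5) + 217 = 638
ΔG = 638 − 504 = 134; ΔL = 217 − 348 = -131
Score = (-2)·134 + 2·(-131) = -530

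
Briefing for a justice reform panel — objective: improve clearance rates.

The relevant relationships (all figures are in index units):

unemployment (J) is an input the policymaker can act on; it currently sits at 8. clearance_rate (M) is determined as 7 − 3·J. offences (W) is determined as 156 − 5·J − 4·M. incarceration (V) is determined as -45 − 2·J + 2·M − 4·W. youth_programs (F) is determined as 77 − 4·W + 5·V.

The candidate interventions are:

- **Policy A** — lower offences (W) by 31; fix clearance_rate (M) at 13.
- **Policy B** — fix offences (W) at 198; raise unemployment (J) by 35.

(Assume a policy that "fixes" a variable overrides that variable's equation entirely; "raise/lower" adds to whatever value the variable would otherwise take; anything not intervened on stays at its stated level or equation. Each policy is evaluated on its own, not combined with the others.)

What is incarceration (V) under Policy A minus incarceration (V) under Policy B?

Policy A (W − 31, M := 13):
  J = 8
  M = 13
  W = 156 − 5·8 − 4·13 (−31 from intervention) = 33
  V = -45 − 2·8 + 2·13 − 4·33 = -167
Policy B (W := 198, J + 35):
  J = 8 + 35 = 43
  M = 7 − 3·43 = -122
  W = 198
  V = -45 − 2·43 + 2·(-122) − 4·198 = -1167
V: -167 − (-1167) = 1000

1000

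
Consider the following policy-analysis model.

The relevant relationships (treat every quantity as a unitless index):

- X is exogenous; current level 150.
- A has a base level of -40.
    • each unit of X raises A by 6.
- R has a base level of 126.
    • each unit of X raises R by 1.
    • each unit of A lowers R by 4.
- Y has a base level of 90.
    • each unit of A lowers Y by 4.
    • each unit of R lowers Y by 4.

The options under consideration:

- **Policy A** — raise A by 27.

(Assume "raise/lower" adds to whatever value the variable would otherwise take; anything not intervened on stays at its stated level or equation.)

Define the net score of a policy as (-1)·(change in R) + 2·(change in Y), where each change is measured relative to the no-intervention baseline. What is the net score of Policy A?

756

Baseline:
  X = 150
  A = -40 + 6·150 = 860
  R = 126 + 150 − 4·860 = -3164
  Y = 90 − 4·860 − 4·(-3164) = 9306
Policy A (A + 27):
  X = 150
  A = -40 + 6·150 (+27 from intervention) = 887
  R = 126 + 150 − 4·887 = -3272
  Y = 90 − 4·887 − 4·(-3272) = 9630
ΔR = -3272 − (-3164) = -108; ΔY = 9630 − 9306 = 324
Score = (-1)·(-108) + 2·324 = 756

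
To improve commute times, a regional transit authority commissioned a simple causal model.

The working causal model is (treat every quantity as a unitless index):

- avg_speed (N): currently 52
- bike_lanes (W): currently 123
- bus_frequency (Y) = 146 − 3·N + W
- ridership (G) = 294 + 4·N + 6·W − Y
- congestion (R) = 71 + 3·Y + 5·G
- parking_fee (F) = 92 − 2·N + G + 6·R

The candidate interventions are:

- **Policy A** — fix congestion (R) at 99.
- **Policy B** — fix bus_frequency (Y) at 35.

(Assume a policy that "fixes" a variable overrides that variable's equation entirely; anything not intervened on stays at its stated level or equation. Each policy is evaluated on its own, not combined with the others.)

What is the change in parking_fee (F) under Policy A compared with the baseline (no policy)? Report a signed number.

Baseline:
  N = 52
  W = 123
  Y = 146 − 3·52 + 123 = 113
  G = 294 + 4·52 + 6·123 − 113 = 1127
  R = 71 + 3·113 + 5·1127 = 6045
  F = 92 − 2·52 + 1127 + 6·6045 = 37385
Policy A (R := 99):
  N = 52
  W = 123
  Y = 146 − 3·52 + 123 = 113
  G = 294 + 4·52 + 6·123 − 113 = 1127
  R = 99
  F = 92 − 2·52 + 1127 + 6·99 = 1709
Change in F: 1709 − 37385 = -35676

-35676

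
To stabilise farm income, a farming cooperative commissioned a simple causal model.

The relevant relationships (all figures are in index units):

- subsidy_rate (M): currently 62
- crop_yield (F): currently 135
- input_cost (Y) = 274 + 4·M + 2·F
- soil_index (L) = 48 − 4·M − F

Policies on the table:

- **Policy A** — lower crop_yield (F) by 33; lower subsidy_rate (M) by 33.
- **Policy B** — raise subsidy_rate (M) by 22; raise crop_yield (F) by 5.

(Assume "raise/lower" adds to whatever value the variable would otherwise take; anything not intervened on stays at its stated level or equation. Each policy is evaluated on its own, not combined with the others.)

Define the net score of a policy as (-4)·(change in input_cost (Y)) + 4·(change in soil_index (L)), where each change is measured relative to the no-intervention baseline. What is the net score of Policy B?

Baseline:
  M = 62
  F = 135
  Y = 274 + 4·62 + 2·135 = 792
  L = 48 − 4·62 − 135 = -335
Policy B (M + 22, F + 5):
  M = 62 + 22 = 84
  F = 135 + 5 = 140
  Y = 274 + 4·84 + 2·140 = 890
  L = 48 − 4·84 − 140 = -428
ΔY = 890 − 792 = 98; ΔL = -428 − (-335) = -93
Score = (-4)·98 + 4·(-93) = -764

-764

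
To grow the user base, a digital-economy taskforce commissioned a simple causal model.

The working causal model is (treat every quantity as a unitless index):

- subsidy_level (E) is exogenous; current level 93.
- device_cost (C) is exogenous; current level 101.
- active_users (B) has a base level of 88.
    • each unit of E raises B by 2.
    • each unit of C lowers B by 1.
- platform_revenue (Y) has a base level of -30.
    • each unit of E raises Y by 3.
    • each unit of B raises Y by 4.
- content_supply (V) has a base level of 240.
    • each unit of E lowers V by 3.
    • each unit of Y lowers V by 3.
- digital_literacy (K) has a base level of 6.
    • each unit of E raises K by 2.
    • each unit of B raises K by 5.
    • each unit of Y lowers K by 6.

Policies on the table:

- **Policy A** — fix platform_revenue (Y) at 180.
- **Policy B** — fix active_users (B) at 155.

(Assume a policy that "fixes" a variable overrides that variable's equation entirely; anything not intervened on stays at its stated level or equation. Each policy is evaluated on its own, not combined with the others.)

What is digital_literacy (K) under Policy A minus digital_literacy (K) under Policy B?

4224

Policy A (Y := 180):
  E = 93
  C = 101
  B = 88 + 2·93 − 101 = 173
  Y = 180
  K = 6 + 2·93 + 5·173 − 6·180 = -23
Policy B (B := 155):
  E = 93
  C = 101
  B = 155
  Y = -30 + 3·93 + 4·155 = 869
  K = 6 + 2·93 + 5·155 − 6·869 = -4247
K: -23 − (-4247) = 4224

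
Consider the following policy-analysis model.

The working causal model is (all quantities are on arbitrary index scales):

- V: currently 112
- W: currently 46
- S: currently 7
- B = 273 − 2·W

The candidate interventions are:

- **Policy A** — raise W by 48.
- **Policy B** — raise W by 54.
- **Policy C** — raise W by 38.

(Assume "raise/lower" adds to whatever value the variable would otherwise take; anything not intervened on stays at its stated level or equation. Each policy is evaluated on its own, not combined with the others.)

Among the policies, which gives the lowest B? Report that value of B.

Policy A (W + 48):
  W = 46 + 48 = 94
  B = 273 − 2·94 = 85
Policy B (W + 54):
  W = 46 + 54 = 100
  B = 273 − 2·100 = 73
Policy C (W + 38):
  W = 46 + 38 = 84
  B = 273 − 2·84 = 105
Comparing — Policy A: B=85, Policy B: B=73, Policy C: B=105. Lowest is 73 (Policy B).

73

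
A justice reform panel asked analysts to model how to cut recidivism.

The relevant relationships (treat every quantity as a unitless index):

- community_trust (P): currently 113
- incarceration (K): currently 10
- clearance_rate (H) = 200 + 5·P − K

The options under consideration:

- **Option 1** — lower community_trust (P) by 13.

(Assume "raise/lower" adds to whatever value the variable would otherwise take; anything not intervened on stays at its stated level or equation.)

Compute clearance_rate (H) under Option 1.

Option 1 (P − 13):
  P = 113 − 13 = 100
  K = 10
  H = 200 + 5·100 − 10 = 690

690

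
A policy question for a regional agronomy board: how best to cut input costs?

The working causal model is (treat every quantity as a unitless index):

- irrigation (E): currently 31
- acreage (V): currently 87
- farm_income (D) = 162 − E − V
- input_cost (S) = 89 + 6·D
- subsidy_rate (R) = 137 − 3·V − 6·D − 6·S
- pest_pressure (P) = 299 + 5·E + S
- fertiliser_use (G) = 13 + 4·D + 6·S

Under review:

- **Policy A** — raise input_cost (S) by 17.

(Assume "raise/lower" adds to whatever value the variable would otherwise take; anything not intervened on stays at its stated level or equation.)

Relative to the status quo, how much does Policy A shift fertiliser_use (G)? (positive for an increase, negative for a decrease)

Baseline:
  E = 31
  V = 87
  D = 162 − 31 − 87 = 44
  S = 89 + 6·44 = 353
  G = 13 + 4·44 + 6·353 = 2307
Policy A (S + 17):
  E = 31
  V = 87
  D = 162 − 31 − 87 = 44
  S = 89 + 6·44 (+17 from intervention) = 370
  G = 13 + 4·44 + 6·370 = 2409
Change in G: 2409 − 2307 = 102

102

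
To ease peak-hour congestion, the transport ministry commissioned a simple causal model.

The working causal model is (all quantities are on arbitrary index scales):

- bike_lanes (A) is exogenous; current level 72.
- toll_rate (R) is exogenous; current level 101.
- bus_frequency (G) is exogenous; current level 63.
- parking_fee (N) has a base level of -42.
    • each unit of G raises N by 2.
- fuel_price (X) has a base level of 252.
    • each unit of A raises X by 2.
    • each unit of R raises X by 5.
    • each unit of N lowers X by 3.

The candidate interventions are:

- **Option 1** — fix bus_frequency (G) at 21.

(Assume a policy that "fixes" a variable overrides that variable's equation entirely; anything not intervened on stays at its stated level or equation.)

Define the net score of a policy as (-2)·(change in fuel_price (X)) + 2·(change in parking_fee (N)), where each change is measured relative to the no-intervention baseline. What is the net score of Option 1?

Baseline:
  A = 72
  R = 101
  G = 63
  N = -42 + 2·63 = 84
  X = 252 + 2·72 + 5·101 − 3·84 = 649
Option 1 (G := 21):
  A = 72
  R = 101
  G = 21
  N = -42 + 2·21 = 0
  X = 252 + 2·72 + 5·101 − 3·0 = 901
ΔX = 901 − 649 = 252; ΔN = 0 − 84 = -84
Score = (-2)·252 + 2·(-84) = -672

-672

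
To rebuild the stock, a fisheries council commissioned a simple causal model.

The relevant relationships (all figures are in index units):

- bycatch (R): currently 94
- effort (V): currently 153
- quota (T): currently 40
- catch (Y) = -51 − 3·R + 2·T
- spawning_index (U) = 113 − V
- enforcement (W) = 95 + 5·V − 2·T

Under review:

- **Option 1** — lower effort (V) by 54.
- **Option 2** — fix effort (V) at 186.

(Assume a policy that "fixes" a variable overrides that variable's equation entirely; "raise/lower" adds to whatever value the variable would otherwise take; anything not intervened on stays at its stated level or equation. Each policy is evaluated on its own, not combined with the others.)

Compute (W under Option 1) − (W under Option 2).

-435

Option 1 (V − 54):
  V = 153 − 54 = 99
  T = 40
  W = 95 + 5·99 − 2·40 = 510
Option 2 (V := 186):
  V = 186
  T = 40
  W = 95 + 5·186 − 2·40 = 945
W: 510 − 945 = -435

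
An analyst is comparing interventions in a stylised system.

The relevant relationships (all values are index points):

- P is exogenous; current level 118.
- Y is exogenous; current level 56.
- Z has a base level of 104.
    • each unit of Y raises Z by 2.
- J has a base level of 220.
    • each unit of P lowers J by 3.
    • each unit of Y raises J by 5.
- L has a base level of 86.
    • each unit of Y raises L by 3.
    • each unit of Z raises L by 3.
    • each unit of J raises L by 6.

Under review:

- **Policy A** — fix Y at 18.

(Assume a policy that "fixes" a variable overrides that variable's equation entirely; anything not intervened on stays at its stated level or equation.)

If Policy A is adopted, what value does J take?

Policy A (Y := 18):
  P = 118
  Y = 18
  J = 220 − 3·118 + 5·18 = -44

-44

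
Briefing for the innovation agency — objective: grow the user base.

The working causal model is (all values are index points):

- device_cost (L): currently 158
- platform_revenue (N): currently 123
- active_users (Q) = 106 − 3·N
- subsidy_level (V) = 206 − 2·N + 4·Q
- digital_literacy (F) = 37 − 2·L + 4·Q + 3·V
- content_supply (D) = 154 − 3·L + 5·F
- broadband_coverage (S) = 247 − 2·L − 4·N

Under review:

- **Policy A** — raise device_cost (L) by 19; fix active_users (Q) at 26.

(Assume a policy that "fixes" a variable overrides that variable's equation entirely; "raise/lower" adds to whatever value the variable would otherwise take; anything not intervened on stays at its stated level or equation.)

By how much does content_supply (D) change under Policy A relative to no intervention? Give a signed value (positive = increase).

22873

Baseline:
  L = 158
  N = 123
  Q = 106 − 3·123 = -263
  V = 206 − 2·123 + 4·(-263) = -1092
  F = 37 − 2·158 + 4·(-263) + 3·(-1092) = -4607
  D = 154 − 3·158 + 5·(-4607) = -23355
Policy A (L + 19, Q := 26):
  L = 158 + 19 = 177
  N = 123
  Q = 26
  V = 206 − 2·123 + 4·26 = 64
  F = 37 − 2·177 + 4·26 + 3·64 = -21
  D = 154 − 3·177 + 5·(-21) = -482
Change in D: -482 − (-23355) = 22873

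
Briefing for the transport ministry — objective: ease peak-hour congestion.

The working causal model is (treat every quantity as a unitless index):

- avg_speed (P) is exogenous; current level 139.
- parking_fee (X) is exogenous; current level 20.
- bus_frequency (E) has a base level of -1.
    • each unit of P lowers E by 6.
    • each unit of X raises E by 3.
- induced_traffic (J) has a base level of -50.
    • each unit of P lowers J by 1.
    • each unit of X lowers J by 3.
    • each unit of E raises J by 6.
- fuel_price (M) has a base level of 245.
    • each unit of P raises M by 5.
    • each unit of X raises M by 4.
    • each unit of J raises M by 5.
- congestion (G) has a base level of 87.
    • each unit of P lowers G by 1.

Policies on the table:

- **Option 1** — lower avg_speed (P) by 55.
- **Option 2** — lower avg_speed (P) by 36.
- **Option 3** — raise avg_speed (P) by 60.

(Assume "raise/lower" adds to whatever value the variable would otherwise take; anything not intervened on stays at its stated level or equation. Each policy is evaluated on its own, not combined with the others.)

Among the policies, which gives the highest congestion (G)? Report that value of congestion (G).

Option 1 (P − 55):
  P = 139 − 55 = 84
  G = 87 − 84 = 3
Option 2 (P − 36):
  P = 139 − 36 = 103
  G = 87 − 103 = -16
Option 3 (P + 60):
  P = 139 + 60 = 199
  G = 87 − 199 = -112
Comparing — Option 1: G=3, Option 2: G=-16, Option 3: G=-112. Highest is 3 (Option 1).

3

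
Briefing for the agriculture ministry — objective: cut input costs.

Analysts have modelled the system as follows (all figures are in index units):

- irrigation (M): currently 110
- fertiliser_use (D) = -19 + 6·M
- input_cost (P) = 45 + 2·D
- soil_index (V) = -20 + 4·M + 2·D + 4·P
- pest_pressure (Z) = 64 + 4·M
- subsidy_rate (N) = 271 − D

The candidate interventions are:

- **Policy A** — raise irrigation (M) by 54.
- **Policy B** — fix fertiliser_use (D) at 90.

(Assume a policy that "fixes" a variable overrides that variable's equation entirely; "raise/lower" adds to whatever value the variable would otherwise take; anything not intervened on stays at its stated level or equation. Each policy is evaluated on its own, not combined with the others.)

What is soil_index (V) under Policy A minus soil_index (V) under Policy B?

8966

Policy A (M + 54):
  M = 110 + 54 = 164
  D = -19 + 6·164 = 965
  P = 45 + 2·965 = 1975
  V = -20 + 4·164 + 2·965 + 4·1975 = 10466
Policy B (D := 90):
  M = 110
  D = 90
  P = 45 + 2·90 = 225
  V = -20 + 4·110 + 2·90 + 4·225 = 1500
V: 10466 − 1500 = 8966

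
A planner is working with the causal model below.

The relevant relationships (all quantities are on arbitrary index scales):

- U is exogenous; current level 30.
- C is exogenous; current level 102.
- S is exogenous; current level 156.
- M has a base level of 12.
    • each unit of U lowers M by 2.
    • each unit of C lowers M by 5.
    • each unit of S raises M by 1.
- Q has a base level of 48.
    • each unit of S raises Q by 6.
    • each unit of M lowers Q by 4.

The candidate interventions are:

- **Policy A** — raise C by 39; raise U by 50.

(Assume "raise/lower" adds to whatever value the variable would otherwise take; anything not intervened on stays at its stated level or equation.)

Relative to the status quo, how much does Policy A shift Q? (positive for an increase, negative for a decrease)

Baseline:
  U = 30
  C = 102
  S = 156
  M = 12 − 2·30 − 5·102 + 156 = -402
  Q = 48 + 6·156 − 4·(-402) = 2592
Policy A (C + 39, U + 50):
  U = 30 + 50 = 80
  C = 102 + 39 = 141
  S = 156
  M = 12 − 2·80 − 5·141 + 156 = -697
  Q = 48 + 6·156 − 4·(-697) = 3772
Change in Q: 3772 − 2592 = 1180

1180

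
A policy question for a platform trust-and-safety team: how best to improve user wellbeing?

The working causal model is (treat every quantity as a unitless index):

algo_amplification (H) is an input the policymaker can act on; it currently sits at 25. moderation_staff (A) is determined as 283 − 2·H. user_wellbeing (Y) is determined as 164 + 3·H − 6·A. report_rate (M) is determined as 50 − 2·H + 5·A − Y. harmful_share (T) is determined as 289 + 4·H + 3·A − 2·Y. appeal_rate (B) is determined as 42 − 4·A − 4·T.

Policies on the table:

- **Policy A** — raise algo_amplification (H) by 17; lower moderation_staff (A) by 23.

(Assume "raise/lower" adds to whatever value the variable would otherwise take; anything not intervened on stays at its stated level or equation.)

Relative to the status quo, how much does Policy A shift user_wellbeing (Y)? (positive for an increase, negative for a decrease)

393

Baseline:
  H = 25
  A = 283 − 2·25 = 233
  Y = 164 + 3·25 − 6·233 = -1159
Policy A (H + 17, A − 23):
  H = 25 + 17 = 42
  A = 283 − 2·42 (−23 from intervention) = 176
  Y = 164 + 3·42 − 6·176 = -766
Change in Y: -766 − (-1159) = 393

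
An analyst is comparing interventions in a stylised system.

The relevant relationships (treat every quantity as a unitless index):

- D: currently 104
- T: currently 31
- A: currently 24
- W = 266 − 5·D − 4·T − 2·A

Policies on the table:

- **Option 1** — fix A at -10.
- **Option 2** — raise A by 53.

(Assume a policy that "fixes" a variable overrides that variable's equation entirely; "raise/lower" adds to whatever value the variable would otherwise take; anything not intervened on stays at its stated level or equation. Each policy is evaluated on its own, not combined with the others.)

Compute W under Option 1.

-358

Option 1 (A := -10):
  D = 104
  T = 31
  A = -10
  W = 266 − 5·104 − 4·31 − 2·(-10) = -358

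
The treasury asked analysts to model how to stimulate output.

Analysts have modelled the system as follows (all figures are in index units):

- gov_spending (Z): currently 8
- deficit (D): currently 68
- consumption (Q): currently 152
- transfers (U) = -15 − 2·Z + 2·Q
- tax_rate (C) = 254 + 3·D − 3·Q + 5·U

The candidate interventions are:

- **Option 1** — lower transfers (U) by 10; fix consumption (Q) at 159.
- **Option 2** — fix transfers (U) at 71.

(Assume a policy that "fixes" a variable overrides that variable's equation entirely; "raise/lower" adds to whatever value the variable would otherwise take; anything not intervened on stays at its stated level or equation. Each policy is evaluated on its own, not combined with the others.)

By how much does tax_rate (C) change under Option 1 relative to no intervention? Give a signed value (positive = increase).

-1

Baseline:
  Z = 8
  D = 68
  Q = 152
  U = -15 − 2·8 + 2·152 = 273
  C = 254 + 3·68 − 3·152 + 5·273 = 1367
Option 1 (U − 10, Q := 159):
  Z = 8
  D = 68
  Q = 159
  U = -15 − 2·8 + 2·159 (−10 from intervention) = 277
  C = 254 + 3·68 − 3·159 + 5·277 = 1366
Change in C: 1366 − 1367 = -1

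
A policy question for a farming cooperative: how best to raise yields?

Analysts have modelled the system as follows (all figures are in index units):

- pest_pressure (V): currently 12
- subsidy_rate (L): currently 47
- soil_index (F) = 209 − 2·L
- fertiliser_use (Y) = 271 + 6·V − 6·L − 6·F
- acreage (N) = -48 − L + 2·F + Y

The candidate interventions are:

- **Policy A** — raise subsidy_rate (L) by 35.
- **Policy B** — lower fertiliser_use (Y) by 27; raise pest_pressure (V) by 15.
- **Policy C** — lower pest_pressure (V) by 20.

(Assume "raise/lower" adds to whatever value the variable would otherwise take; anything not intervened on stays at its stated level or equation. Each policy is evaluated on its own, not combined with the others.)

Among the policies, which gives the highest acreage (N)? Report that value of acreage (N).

-431

Policy A (L + 35):
  V = 12
  L = 47 + 35 = 82
  F = 209 − 2·82 = 45
  Y = 271 + 6·12 − 6·82 − 6·45 = -419
  N = -48 − 82 + 2·45 + (-419) = -459
Policy B (Y − 27, V + 15):
  V = 12 + 15 = 27
  L = 47
  F = 209 − 2·47 = 115
  Y = 271 + 6·27 − 6·47 − 6·115 (−27 from intervention) = -566
  N = -48 − 47 + 2·115 + (-566) = -431
Policy C (V − 20):
  V = 12 − 20 = -8
  L = 47
  F = 209 − 2·47 = 115
  Y = 271 + 6·(-8) − 6·47 − 6·115 = -749
  N = -48 − 47 + 2·115 + (-749) = -614
Comparing — Policy A: N=-459, Policy B: N=-431, Policy C: N=-614. Highest is -431 (Policy B).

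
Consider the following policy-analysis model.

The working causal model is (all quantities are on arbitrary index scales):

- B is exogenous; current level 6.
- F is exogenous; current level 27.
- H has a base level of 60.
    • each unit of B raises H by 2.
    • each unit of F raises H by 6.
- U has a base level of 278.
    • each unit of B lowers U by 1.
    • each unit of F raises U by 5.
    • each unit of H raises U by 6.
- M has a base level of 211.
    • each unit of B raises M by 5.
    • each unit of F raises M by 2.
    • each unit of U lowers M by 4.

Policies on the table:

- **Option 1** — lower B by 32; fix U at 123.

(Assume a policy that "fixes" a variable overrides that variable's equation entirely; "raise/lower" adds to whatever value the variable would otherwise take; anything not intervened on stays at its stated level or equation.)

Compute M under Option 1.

-357

Option 1 (B − 32, U := 123):
  B = 6 − 32 = -26
  F = 27
  H = 60 + 2·(-26) + 6·27 = 170
  U = 123
  M = 211 + 5·(-26) + 2·27 − 4·123 = -357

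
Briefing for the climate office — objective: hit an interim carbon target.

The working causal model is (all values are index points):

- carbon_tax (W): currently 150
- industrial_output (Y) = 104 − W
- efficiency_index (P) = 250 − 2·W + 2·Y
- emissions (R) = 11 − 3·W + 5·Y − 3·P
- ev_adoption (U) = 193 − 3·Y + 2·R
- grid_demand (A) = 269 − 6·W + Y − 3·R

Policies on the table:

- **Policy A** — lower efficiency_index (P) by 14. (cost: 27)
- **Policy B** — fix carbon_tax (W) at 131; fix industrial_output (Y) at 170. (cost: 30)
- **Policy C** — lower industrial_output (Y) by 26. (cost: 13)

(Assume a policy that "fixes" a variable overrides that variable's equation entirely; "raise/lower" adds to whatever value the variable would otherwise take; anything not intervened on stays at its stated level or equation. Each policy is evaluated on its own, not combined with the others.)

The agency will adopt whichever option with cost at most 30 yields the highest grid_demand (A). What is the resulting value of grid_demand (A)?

Policy A (P − 14):
  W = 150
  Y = 104 − 150 = -46
  P = 250 − 2·150 + 2·(-46) (−14 from intervention) = -156
  R = 11 − 3·150 + 5·(-46) − 3·(-156) = -201
  A = 269 − 6·150 + (-46) − 3·(-201) = -74
Policy B (W := 131, Y := 170):
  W = 131
  Y = 170
  P = 250 − 2·131 + 2·170 = 328
  R = 11 − 3·131 + 5·170 − 3·328 = -516
  A = 269 − 6·131 + 170 − 3·(-516) = 1201
Policy C (Y − 26):
  W = 150
  Y = 104 − 150 (−26 from intervention) = -72
  P = 250 − 2·150 + 2·(-72) = -194
  R = 11 − 3·150 + 5·(-72) − 3·(-194) = -217
  A = 269 − 6·150 + (-72) − 3·(-217) = -52
Comparing — Policy A: A=-74, Policy B: A=1201, Policy C: A=-52. Highest is 1201 (Policy B).

1201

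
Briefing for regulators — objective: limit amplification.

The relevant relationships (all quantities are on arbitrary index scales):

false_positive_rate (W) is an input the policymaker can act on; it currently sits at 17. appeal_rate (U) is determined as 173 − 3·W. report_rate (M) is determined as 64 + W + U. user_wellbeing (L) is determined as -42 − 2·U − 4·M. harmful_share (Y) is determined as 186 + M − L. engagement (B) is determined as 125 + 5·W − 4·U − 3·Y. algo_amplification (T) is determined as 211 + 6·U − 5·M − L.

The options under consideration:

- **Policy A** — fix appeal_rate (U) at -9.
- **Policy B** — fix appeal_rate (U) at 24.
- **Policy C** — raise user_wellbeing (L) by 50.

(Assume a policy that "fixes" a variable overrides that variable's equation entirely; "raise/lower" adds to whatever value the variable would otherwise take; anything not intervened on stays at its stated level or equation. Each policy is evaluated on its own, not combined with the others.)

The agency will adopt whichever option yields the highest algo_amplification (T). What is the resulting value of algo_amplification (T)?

Policy A (U := -9):
  W = 17
  U = -9
  M = 64 + 17 + (-9) = 72
  L = -42 − 2·(-9) − 4·72 = -312
  T = 211 + 6·(-9) − 5·72 − (-312) = 109
Policy B (U := 24):
  W = 17
  U = 24
  M = 64 + 17 + 24 = 105
  L = -42 − 2·24 − 4·105 = -510
  T = 211 + 6·24 − 5·105 − (-510) = 340
Policy C (L + 50):
  W = 17
  U = 173 − 3·17 = 122
  M = 64 + 17 + 122 = 203
  L = -42 − 2·122 − 4·203 (+50 from intervention) = -1048
  T = 211 + 6·122 − 5·203 − (-1048) = 976
Comparing — Policy A: T=109, Policy B: T=340, Policy C: T=976. Highest is 976 (Policy C).

976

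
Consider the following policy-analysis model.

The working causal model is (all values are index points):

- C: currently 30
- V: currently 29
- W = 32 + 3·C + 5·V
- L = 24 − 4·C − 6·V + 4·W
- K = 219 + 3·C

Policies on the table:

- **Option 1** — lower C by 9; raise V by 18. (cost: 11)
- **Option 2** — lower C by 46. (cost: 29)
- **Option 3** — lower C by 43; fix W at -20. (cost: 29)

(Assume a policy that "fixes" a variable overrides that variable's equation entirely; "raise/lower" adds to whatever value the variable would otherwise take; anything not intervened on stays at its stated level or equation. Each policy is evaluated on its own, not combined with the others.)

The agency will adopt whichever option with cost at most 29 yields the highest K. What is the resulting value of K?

Option 1 (C − 9, V + 18):
  C = 30 − 9 = 21
  K = 219 + 3·21 = 282
Option 2 (C − 46):
  C = 30 − 46 = -16
  K = 219 + 3·(-16) = 171
Option 3 (C − 43, W := -20):
  C = 30 − 43 = -13
  K = 219 + 3·(-13) = 180
Comparing — Option 1: K=282, Option 2: K=171, Option 3: K=180. Highest is 282 (Option 1).

282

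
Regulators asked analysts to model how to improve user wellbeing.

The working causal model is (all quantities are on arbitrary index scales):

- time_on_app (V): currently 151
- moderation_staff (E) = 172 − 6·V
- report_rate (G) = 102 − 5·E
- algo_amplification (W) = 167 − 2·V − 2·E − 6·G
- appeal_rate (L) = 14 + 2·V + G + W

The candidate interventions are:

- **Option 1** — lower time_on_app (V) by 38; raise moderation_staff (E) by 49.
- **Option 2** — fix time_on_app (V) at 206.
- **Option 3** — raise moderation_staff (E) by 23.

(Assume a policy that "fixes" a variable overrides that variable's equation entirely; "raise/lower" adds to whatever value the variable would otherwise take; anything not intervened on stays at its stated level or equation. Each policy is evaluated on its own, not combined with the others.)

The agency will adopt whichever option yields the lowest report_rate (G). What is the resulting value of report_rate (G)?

2387

Option 1 (V − 38, E + 49):
  V = 151 − 38 = 113
  E = 172 − 6·113 (+49 from intervention) = -457
  G = 102 − 5·(-457) = 2387
Option 2 (V := 206):
  V = 206
  E = 172 − 6·206 = -1064
  G = 102 − 5·(-1064) = 5422
Option 3 (E + 23):
  V = 151
  E = 172 − 6·151 (+23 from intervention) = -711
  G = 102 − 5·(-711) = 3657
Comparing — Option 1: G=2387, Option 2: G=5422, Option 3: G=3657. Lowest is 2387 (Option 1).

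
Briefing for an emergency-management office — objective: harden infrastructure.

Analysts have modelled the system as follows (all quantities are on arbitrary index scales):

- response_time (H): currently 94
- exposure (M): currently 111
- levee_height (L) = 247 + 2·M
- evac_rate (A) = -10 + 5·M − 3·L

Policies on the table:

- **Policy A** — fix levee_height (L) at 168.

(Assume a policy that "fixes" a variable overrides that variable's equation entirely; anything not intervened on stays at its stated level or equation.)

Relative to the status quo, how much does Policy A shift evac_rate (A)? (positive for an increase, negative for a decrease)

Baseline:
  M = 111
  L = 247 + 2·111 = 469
  A = -10 + 5·111 − 3·469 = -862
Policy A (L := 168):
  M = 111
  L = 168
  A = -10 + 5·111 − 3·168 = 41
Change in A: 41 − (-862) = 903

903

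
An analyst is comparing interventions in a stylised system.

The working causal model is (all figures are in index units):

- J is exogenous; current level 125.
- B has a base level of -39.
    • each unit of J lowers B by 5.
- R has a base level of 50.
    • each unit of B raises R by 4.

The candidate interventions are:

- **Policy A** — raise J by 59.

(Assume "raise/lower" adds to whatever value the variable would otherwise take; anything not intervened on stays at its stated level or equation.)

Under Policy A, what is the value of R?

-3786

Policy A (J + 59):
  J = 125 + 59 = 184
  B = -39 − 5·184 = -959
  R = 50 + 4·(-959) = -3786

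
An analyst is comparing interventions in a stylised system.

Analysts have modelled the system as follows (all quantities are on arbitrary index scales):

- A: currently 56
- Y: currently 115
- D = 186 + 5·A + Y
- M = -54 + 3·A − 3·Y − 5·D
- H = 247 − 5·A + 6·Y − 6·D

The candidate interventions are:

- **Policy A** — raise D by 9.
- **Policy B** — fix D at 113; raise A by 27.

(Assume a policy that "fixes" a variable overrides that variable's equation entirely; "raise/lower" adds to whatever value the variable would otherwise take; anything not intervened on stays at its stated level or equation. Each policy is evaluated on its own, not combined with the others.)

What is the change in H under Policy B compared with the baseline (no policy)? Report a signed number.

Baseline:
  A = 56
  Y = 115
  D = 186 + 5·56 + 115 = 581
  H = 247 − 5·56 + 6·115 − 6·581 = -2829
Policy B (D := 113, A + 27):
  A = 56 + 27 = 83
  Y = 115
  D = 113
  H = 247 − 5·83 + 6·115 − 6·113 = -156
Change in H: -156 − (-2829) = 2673

2673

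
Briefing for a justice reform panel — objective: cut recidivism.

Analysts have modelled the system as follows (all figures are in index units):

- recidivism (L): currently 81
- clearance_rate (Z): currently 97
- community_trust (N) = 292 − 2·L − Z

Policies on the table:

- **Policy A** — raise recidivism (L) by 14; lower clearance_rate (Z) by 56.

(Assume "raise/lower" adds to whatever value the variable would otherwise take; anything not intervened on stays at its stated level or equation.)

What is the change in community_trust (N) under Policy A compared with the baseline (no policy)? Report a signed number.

Baseline:
  L = 81
  Z = 97
  N = 292 − 2·81 − 97 = 33
Policy A (L + 14, Z − 56):
  L = 81 + 14 = 95
  Z = 97 − 56 = 41
  N = 292 − 2·95 − 41 = 61
Change in N: 61 − 33 = 28

28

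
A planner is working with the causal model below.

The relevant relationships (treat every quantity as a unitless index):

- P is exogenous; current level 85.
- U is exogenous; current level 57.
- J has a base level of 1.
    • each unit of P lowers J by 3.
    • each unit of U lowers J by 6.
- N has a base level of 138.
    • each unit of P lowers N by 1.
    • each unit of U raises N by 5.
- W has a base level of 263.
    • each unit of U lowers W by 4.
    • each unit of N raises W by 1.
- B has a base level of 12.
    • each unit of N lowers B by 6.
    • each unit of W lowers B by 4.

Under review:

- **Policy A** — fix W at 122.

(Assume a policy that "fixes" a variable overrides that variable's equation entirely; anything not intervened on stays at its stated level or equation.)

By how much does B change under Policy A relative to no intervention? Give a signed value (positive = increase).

Baseline:
  P = 85
  U = 57
  N = 138 − 85 + 5·57 = 338
  W = 263 − 4·57 + 338 = 373
  B = 12 − 6·338 − 4·373 = -3508
Policy A (W := 122):
  P = 85
  U = 57
  N = 138 − 85 + 5·57 = 338
  W = 122
  B = 12 − 6·338 − 4·122 = -2504
Change in B: -2504 − (-3508) = 1004

1004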